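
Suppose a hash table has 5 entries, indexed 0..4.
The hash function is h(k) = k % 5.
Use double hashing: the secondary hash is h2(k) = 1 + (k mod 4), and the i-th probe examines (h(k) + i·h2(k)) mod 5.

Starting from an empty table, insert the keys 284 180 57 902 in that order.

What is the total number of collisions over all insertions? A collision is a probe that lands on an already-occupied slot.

Insert 284: h=4, slot 4 empty => index 4.
Insert 180: h=0, slot 0 empty => index 0.
Insert 57: h=2, slot 2 empty => index 2.
Insert 902: h=2, h2=3, slots 2,0 occupied => index 3.
Table: [180, _, 57, 902, 284]

2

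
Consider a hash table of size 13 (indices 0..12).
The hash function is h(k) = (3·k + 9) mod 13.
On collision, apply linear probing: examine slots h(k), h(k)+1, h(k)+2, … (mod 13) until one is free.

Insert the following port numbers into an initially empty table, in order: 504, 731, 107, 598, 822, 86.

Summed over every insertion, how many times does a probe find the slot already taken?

4

Insert 504: h=0, slot 0 empty -> index 0.
Insert 731: h=5, slot 5 empty -> index 5.
Insert 107: h=5, slot 5 occupied -> index 6.
Insert 598: h=9, slot 9 empty -> index 9.
Insert 822: h=5, slots 5,6 occupied -> index 7.
Insert 86: h=7, slot 7 occupied -> index 8.
Table: [504, _, _, _, _, 731, 107, 822, 86, 598, _, _, _]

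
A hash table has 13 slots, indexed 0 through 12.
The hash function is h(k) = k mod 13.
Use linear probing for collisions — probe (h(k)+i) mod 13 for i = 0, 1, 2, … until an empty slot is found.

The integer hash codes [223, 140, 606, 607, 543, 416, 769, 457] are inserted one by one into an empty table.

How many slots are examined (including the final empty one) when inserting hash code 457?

3

Insert 223: h=2, slot 2 empty => index 2.
Insert 140: h=10, slot 10 empty => index 10.
Insert 606: h=8, slot 8 empty => index 8.
Insert 607: h=9, slot 9 empty => index 9.
Insert 543: h=10, slot 10 occupied => index 11.
Insert 416: h=0, slot 0 empty => index 0.
Insert 769: h=2, slot 2 occupied => index 3.
Insert 457: h=2, slots 2,3 occupied => index 4.
Table: [416, ., 223, 769, 457, ., ., ., 606, 607, 140, 543, .]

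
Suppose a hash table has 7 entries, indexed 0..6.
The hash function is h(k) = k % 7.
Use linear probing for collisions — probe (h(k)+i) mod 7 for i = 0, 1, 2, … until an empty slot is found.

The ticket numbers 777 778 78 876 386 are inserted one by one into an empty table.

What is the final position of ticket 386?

4

Insert 777: h=0, slot 0 empty -> index 0.
Insert 778: h=1, slot 1 empty -> index 1.
Insert 78: h=1, slot 1 occupied -> index 2.
Insert 876: h=1, slots 1,2 occupied -> index 3.
Insert 386: h=1, slots 1,2,3 occupied -> index 4.
Table: [777, 778, 78, 876, 386, —, —]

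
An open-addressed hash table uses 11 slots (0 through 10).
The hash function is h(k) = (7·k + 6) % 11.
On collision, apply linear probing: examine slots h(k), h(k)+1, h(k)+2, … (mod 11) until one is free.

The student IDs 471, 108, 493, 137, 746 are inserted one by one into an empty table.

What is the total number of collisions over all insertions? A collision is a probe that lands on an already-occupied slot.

471: h=3 => slot 3
108: h=3, probe 3,4 => slot 4
493: h=3, probe 3,4,5 => slot 5
137: h=8 => slot 8
746: h=3, probe 3,4,5,6 => slot 6
Table: [∅, ∅, ∅, 471, 108, 493, 746, ∅, 137, ∅, ∅]

6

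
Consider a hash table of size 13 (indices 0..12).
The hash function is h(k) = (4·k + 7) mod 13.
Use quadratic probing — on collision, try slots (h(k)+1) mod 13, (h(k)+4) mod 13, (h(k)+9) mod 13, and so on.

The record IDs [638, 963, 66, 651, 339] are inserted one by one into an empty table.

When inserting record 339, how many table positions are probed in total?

5

Insert 638: h=11, slot 11 empty -> index 11.
Insert 963: h=11, slot 11 occupied -> index 12.
Insert 66: h=11, slots 11,12 occupied -> index 2.
Insert 651: h=11, slots 11,12,2 occupied -> index 7.
Insert 339: h=11, slots 11,12,2,7 occupied -> index 1.
Table: [—, 339, 66, —, —, —, —, 651, —, —, —, 638, 963]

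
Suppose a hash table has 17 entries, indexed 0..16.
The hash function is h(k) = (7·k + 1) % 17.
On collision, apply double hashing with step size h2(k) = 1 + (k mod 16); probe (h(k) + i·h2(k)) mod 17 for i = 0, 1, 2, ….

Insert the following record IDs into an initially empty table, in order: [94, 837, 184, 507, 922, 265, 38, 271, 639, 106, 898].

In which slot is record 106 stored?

Insert 94: h=13, slot 13 empty → index 13.
Insert 837: h=12, slot 12 empty → index 12.
Insert 184: h=14, slot 14 empty → index 14.
Insert 507: h=14, h2=12, slot 14 occupied → index 9.
Insert 922: h=12, h2=11, slot 12 occupied → index 6.
Insert 265: h=3, slot 3 empty → index 3.
Insert 38: h=12, h2=7, slot 12 occupied → index 2.
Insert 271: h=11, slot 11 empty → index 11.
Insert 639: h=3, h2=16, slots 3,2 occupied → index 1.
Insert 106: h=12, h2=11, slots 12,6 occupied → index 0.
Insert 898: h=14, h2=3, slots 14,0,3,6,9,12 occupied → index 15.
Table: [106, 639, 38, 265, —, —, 922, —, —, 507, —, 271, 837, 94, 184, 898, —]

0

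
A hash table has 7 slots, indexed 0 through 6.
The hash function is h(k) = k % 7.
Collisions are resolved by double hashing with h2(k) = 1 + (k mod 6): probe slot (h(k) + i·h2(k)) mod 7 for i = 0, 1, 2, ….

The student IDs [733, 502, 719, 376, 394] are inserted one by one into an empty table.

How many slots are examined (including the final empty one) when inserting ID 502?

2

Insert 733: h=5, slot 5 empty → index 5.
Insert 502: h=5, h2=5, slot 5 occupied → index 3.
Insert 719: h=5, h2=6, slot 5 occupied → index 4.
Insert 376: h=5, h2=5, slots 5,3 occupied → index 1.
Insert 394: h=2, slot 2 empty → index 2.
Table: [_, 376, 394, 502, 719, 733, _]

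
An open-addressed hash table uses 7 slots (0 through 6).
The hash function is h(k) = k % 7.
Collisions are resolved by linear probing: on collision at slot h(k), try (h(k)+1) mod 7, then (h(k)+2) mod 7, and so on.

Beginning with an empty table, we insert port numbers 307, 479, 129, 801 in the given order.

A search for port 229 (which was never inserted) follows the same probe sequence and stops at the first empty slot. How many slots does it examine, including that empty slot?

Insert 307: h=6, slot 6 empty → index 6.
Insert 479: h=3, slot 3 empty → index 3.
Insert 129: h=3, slot 3 occupied → index 4.
Insert 801: h=3, slots 3,4 occupied → index 5.
Table: [_, _, _, 479, 129, 801, 307]
Lookup 229: h=5, probe 5,6,0 → slot 0 empty, not found.

3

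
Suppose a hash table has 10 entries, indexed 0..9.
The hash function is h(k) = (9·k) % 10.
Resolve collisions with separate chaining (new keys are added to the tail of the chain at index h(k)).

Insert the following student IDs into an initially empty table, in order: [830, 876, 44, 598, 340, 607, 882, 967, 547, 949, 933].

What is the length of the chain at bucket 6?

Insert 830: h=0, bucket 0 empty -> new chain.
Insert 876: h=4, bucket 4 empty -> new chain.
Insert 44: h=6, bucket 6 empty -> new chain.
Insert 598: h=2, bucket 2 empty -> new chain.
Insert 340: h=0, bucket 0 nonempty -> append to chain.
Insert 607: h=3, bucket 3 empty -> new chain.
Insert 882: h=8, bucket 8 empty -> new chain.
Insert 967: h=3, bucket 3 nonempty -> append to chain.
Insert 547: h=3, bucket 3 nonempty -> append to chain.
Insert 949: h=1, bucket 1 empty -> new chain.
Insert 933: h=7, bucket 7 empty -> new chain.
Final buckets:
0: 830 -> 340
1: 949
2: 598
3: 607 -> 967 -> 547
4: 876
5: —
6: 44
7: 933
8: 882
9: —

1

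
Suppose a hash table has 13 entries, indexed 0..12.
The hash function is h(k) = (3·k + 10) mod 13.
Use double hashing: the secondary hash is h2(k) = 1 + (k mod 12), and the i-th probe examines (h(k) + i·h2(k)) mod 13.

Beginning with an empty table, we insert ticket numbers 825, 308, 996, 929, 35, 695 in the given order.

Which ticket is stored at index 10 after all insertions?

35

Insert 825: h=2, slot 2 empty => index 2.
Insert 308: h=11, slot 11 empty => index 11.
Insert 996: h=8, slot 8 empty => index 8.
Insert 929: h=2, h2=6, slots 2,8 occupied => index 1.
Insert 35: h=11, h2=12, slot 11 occupied => index 10.
Insert 695: h=2, h2=12, slots 2,1 occupied => index 0.
Table: [695, 929, 825, —, —, —, —, —, 996, —, 35, 308, —]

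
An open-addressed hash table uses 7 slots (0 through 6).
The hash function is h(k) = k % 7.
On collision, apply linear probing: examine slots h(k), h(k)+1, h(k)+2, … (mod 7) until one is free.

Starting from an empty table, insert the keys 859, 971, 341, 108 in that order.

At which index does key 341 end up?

0

Insert 859: h=5, slot 5 empty -> index 5.
Insert 971: h=5, slot 5 occupied -> index 6.
Insert 341: h=5, slots 5,6 occupied -> index 0.
Insert 108: h=3, slot 3 empty -> index 3.
Table: [341, -, -, 108, -, 859, 971]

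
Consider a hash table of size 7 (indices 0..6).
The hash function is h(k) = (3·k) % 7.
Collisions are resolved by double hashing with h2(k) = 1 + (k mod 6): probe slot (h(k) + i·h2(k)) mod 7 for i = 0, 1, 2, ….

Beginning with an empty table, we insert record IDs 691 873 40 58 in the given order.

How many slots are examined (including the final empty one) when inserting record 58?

2

691 hashes to 1; slot 1 is free → place at 1.
873 hashes to 1, h2=4; 1 taken → place at 5.
40 hashes to 1, h2=5; 1 taken → place at 6.
58 hashes to 6, h2=5; 6 taken → place at 4.
Table: [_, 691, _, _, 58, 873, 40]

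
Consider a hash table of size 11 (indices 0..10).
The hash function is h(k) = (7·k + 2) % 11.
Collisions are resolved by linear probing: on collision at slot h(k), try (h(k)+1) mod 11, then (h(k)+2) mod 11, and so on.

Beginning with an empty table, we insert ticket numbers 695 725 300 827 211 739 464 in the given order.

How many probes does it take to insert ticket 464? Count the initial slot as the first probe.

6

695 hashes to 5; slot 5 is free → place at 5.
725 hashes to 6; slot 6 is free → place at 6.
300 hashes to 1; slot 1 is free → place at 1.
827 hashes to 5; 5,6 taken → place at 7.
211 hashes to 5; 5,6,7 taken → place at 8.
739 hashes to 5; 5,6,7,8 taken → place at 9.
464 hashes to 5; 5,6,7,8,9 taken → place at 10.
Table: [—, 300, —, —, —, 695, 725, 827, 211, 739, 464]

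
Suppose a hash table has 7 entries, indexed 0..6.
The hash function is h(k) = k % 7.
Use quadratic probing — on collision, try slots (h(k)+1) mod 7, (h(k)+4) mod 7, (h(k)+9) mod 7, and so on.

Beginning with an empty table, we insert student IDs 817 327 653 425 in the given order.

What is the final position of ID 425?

Insert 817: h=5, slot 5 empty -> index 5.
Insert 327: h=5, slot 5 occupied -> index 6.
Insert 653: h=2, slot 2 empty -> index 2.
Insert 425: h=5, slots 5,6,2 occupied -> index 0.
Table: [425, _, 653, _, _, 817, 327]

0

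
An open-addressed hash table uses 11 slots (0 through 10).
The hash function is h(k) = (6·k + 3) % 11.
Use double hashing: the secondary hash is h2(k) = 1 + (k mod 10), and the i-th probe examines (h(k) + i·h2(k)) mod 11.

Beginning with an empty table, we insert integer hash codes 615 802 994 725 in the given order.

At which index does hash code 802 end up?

Insert 615: h=8, slot 8 empty → index 8.
Insert 802: h=8, h2=3, slot 8 occupied → index 0.
Insert 994: h=5, slot 5 empty → index 5.
Insert 725: h=8, h2=6, slot 8 occupied → index 3.
Table: [802, ., ., 725, ., 994, ., ., 615, ., .]

0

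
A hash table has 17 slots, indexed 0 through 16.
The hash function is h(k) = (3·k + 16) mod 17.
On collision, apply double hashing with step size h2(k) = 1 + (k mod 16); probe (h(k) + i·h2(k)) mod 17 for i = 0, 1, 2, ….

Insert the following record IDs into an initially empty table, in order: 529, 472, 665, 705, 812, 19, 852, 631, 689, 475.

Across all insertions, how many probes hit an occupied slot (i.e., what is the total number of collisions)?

529 hashes to 5; slot 5 is free -> place at 5.
472 hashes to 4; slot 4 is free -> place at 4.
665 hashes to 5, h2=10; 5 taken -> place at 15.
705 hashes to 6; slot 6 is free -> place at 6.
812 hashes to 4, h2=13; 4 taken -> place at 0.
19 hashes to 5, h2=4; 5 taken -> place at 9.
852 hashes to 5, h2=5; 5 taken -> place at 10.
631 hashes to 5, h2=8; 5 taken -> place at 13.
689 hashes to 9, h2=2; 9 taken -> place at 11.
475 hashes to 13, h2=12; 13 taken -> place at 8.
Table: [812, _, _, _, 472, 529, 705, _, 475, 19, 852, 689, _, 631, _, 665, _]

7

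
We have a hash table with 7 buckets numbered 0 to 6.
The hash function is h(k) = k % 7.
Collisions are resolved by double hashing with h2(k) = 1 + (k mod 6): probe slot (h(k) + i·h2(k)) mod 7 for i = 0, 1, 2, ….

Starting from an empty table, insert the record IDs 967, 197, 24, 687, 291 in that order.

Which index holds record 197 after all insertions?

0

967 hashes to 1; slot 1 is free -> place at 1.
197 hashes to 1, h2=6; 1 taken -> place at 0.
24 hashes to 3; slot 3 is free -> place at 3.
687 hashes to 1, h2=4; 1 taken -> place at 5.
291 hashes to 4; slot 4 is free -> place at 4.
Table: [197, 967, ., 24, 291, 687, .]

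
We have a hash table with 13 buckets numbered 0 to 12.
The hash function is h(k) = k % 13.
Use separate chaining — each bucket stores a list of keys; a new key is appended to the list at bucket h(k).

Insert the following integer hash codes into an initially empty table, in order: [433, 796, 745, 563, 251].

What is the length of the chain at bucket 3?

433 -> bucket 4
796 -> bucket 3
745 -> bucket 4 (collision)
563 -> bucket 4 (collision)
251 -> bucket 4 (collision)
Final buckets:
0: —
1: —
2: —
3: 796
4: 433 -> 745 -> 563 -> 251
5: —
6: —
7: —
8: —
9: —
10: —
11: —
12: —

1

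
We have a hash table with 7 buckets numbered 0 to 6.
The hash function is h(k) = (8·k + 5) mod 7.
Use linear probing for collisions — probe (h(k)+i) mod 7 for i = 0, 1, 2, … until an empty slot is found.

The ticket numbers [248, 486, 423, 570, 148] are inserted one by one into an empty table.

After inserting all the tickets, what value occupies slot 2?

486

248: h=1 -> slot 1
486: h=1, probe 1,2 -> slot 2
423: h=1, probe 1,2,3 -> slot 3
570: h=1, probe 1,2,3,4 -> slot 4
148: h=6 -> slot 6
Table: [., 248, 486, 423, 570, ., 148]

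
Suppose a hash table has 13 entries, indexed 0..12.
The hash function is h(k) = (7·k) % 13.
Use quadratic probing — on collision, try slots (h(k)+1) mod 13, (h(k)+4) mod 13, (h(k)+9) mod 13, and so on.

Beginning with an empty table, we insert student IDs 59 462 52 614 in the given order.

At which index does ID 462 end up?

11

59: h=10 -> slot 10
462: h=10, probe 10,11 -> slot 11
52: h=0 -> slot 0
614: h=8 -> slot 8
Table: [52, -, -, -, -, -, -, -, 614, -, 59, 462, -]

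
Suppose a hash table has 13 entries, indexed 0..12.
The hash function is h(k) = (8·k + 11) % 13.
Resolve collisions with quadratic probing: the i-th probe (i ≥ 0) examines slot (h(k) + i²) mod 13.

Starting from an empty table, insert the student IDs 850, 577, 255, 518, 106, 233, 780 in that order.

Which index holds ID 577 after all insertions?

850 hashes to 12; slot 12 is free → place at 12.
577 hashes to 12; 12 taken → place at 0.
255 hashes to 10; slot 10 is free → place at 10.
518 hashes to 8; slot 8 is free → place at 8.
106 hashes to 1; slot 1 is free → place at 1.
233 hashes to 3; slot 3 is free → place at 3.
780 hashes to 11; slot 11 is free → place at 11.
Table: [577, 106, _, 233, _, _, _, _, 518, _, 255, 780, 850]

0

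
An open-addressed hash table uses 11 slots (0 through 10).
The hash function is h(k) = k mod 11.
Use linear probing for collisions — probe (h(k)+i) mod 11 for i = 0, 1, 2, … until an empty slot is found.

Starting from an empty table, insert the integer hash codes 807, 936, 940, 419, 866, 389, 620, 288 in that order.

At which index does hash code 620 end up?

7

807: h=4 => slot 4
936: h=1 => slot 1
940: h=5 => slot 5
419: h=1, probe 1,2 => slot 2
866: h=8 => slot 8
389: h=4, probe 4,5,6 => slot 6
620: h=4, probe 4,5,6,7 => slot 7
288: h=2, probe 2,3 => slot 3
Table: [∅, 936, 419, 288, 807, 940, 389, 620, 866, ∅, ∅]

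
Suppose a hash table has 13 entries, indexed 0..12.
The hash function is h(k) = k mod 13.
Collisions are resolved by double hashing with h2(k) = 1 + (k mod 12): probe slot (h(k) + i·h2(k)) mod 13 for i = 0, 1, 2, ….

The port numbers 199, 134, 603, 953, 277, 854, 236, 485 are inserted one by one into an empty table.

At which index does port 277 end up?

199: h=4 -> slot 4
134: h=4, h2=3, probe 4,7 -> slot 7
603: h=5 -> slot 5
953: h=4, h2=6, probe 4,10 -> slot 10
277: h=4, h2=2, probe 4,6 -> slot 6
854: h=9 -> slot 9
236: h=2 -> slot 2
485: h=4, h2=6, probe 4,10,3 -> slot 3
Table: [-, -, 236, 485, 199, 603, 277, 134, -, 854, 953, -, -]

6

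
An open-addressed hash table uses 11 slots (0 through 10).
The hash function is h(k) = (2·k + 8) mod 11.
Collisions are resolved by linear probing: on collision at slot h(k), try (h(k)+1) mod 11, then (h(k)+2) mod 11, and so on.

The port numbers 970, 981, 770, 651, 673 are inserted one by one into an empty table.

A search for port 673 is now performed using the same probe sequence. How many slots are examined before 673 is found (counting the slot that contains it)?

Insert 970: h=1, slot 1 empty -> index 1.
Insert 981: h=1, slot 1 occupied -> index 2.
Insert 770: h=8, slot 8 empty -> index 8.
Insert 651: h=1, slots 1,2 occupied -> index 3.
Insert 673: h=1, slots 1,2,3 occupied -> index 4.
Table: [_, 970, 981, 651, 673, _, _, _, 770, _, _]
Lookup 673: h=1, probe 1,2,3,4 → found at 4.

4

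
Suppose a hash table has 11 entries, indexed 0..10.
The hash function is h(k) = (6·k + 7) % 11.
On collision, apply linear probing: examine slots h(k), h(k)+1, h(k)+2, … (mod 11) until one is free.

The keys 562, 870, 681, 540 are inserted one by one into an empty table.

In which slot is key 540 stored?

4

562: h=2 -> slot 2
870: h=2, probe 2,3 -> slot 3
681: h=1 -> slot 1
540: h=2, probe 2,3,4 -> slot 4
Table: [., 681, 562, 870, 540, ., ., ., ., ., .]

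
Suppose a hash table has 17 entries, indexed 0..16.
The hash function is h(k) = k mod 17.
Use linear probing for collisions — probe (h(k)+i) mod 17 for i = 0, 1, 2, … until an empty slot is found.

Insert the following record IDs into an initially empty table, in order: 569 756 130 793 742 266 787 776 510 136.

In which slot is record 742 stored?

13

569 hashes to 8; slot 8 is free -> place at 8.
756 hashes to 8; 8 taken -> place at 9.
130 hashes to 11; slot 11 is free -> place at 11.
793 hashes to 11; 11 taken -> place at 12.
742 hashes to 11; 11,12 taken -> place at 13.
266 hashes to 11; 11,12,13 taken -> place at 14.
787 hashes to 5; slot 5 is free -> place at 5.
776 hashes to 11; 11,12,13,14 taken -> place at 15.
510 hashes to 0; slot 0 is free -> place at 0.
136 hashes to 0; 0 taken -> place at 1.
Table: [510, 136, ., ., ., 787, ., ., 569, 756, ., 130, 793, 742, 266, 776, .]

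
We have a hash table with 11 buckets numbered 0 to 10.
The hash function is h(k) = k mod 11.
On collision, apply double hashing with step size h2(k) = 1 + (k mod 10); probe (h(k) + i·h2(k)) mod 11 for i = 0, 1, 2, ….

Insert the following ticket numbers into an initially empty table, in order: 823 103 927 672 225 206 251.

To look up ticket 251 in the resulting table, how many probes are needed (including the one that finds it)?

823: h=9 => slot 9
103: h=4 => slot 4
927: h=3 => slot 3
672: h=1 => slot 1
225: h=5 => slot 5
206: h=8 => slot 8
251: h=9, h2=2, probe 9,0 => slot 0
Table: [251, 672, _, 927, 103, 225, _, _, 206, 823, _]
Lookup 251: h=9, h2=2, probe 9,0 → found at 0.

2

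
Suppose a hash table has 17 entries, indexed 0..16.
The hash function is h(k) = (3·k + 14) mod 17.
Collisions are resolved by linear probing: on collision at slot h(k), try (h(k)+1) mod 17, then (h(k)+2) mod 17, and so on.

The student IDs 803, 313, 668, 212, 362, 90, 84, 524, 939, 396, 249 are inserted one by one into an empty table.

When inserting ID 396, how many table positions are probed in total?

4

803 hashes to 9; slot 9 is free → place at 9.
313 hashes to 1; slot 1 is free → place at 1.
668 hashes to 12; slot 12 is free → place at 12.
212 hashes to 4; slot 4 is free → place at 4.
362 hashes to 12; 12 taken → place at 13.
90 hashes to 12; 12,13 taken → place at 14.
84 hashes to 11; slot 11 is free → place at 11.
524 hashes to 5; slot 5 is free → place at 5.
939 hashes to 9; 9 taken → place at 10.
396 hashes to 12; 12,13,14 taken → place at 15.
249 hashes to 13; 13,14,15 taken → place at 16.
Table: [—, 313, —, —, 212, 524, —, —, —, 803, 939, 84, 668, 362, 90, 396, 249]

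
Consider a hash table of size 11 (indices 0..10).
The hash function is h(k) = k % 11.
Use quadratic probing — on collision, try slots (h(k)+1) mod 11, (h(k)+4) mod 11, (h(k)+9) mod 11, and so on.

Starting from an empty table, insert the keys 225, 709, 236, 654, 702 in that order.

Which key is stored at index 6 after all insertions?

709

Insert 225: h=5, slot 5 empty -> index 5.
Insert 709: h=5, slot 5 occupied -> index 6.
Insert 236: h=5, slots 5,6 occupied -> index 9.
Insert 654: h=5, slots 5,6,9 occupied -> index 3.
Insert 702: h=9, slot 9 occupied -> index 10.
Table: [-, -, -, 654, -, 225, 709, -, -, 236, 702]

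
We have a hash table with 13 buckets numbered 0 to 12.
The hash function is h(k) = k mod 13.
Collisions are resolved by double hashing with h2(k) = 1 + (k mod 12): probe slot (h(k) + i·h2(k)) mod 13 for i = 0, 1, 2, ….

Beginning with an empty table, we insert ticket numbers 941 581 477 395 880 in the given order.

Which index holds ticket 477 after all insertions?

941 hashes to 5; slot 5 is free -> place at 5.
581 hashes to 9; slot 9 is free -> place at 9.
477 hashes to 9, h2=10; 9 taken -> place at 6.
395 hashes to 5, h2=12; 5 taken -> place at 4.
880 hashes to 9, h2=5; 9 taken -> place at 1.
Table: [_, 880, _, _, 395, 941, 477, _, _, 581, _, _, _]

6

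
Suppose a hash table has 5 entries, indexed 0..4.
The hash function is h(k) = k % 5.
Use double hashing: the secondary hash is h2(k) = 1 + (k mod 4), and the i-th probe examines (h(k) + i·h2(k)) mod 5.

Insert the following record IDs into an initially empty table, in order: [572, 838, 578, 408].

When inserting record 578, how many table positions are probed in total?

2

572: h=2 -> slot 2
838: h=3 -> slot 3
578: h=3, h2=3, probe 3,1 -> slot 1
408: h=3, h2=1, probe 3,4 -> slot 4
Table: [∅, 578, 572, 838, 408]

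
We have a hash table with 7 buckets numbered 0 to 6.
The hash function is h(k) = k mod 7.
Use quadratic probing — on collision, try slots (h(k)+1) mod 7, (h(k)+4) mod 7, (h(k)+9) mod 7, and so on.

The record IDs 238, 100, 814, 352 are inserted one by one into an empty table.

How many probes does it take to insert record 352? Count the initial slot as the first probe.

3

238: h=0 => slot 0
100: h=2 => slot 2
814: h=2, probe 2,3 => slot 3
352: h=2, probe 2,3,6 => slot 6
Table: [238, -, 100, 814, -, -, 352]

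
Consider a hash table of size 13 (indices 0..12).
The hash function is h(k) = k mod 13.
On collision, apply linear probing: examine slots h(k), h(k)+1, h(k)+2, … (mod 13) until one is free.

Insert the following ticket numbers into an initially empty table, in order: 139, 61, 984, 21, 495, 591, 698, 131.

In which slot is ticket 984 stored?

11

Insert 139: h=9, slot 9 empty -> index 9.
Insert 61: h=9, slot 9 occupied -> index 10.
Insert 984: h=9, slots 9,10 occupied -> index 11.
Insert 21: h=8, slot 8 empty -> index 8.
Insert 495: h=1, slot 1 empty -> index 1.
Insert 591: h=6, slot 6 empty -> index 6.
Insert 698: h=9, slots 9,10,11 occupied -> index 12.
Insert 131: h=1, slot 1 occupied -> index 2.
Table: [∅, 495, 131, ∅, ∅, ∅, 591, ∅, 21, 139, 61, 984, 698]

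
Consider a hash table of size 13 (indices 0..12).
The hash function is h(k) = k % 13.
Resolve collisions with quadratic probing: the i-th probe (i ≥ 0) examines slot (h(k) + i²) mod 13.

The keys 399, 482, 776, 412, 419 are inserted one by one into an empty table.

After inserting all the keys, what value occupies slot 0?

412

Insert 399: h=9, slot 9 empty -> index 9.
Insert 482: h=1, slot 1 empty -> index 1.
Insert 776: h=9, slot 9 occupied -> index 10.
Insert 412: h=9, slots 9,10 occupied -> index 0.
Insert 419: h=3, slot 3 empty -> index 3.
Table: [412, 482, ∅, 419, ∅, ∅, ∅, ∅, ∅, 399, 776, ∅, ∅]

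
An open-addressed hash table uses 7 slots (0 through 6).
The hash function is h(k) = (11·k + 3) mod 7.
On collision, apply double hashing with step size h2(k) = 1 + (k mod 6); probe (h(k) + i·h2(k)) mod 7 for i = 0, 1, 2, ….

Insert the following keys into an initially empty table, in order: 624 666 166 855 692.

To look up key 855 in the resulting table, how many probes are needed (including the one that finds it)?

624: h=0 → slot 0
666: h=0, h2=1, probe 0,1 → slot 1
166: h=2 → slot 2
855: h=0, h2=4, probe 0,4 → slot 4
692: h=6 → slot 6
Table: [624, 666, 166, ., 855, ., 692]
Lookup 855: h=0, h2=4, probe 0,4 → found at 4.

2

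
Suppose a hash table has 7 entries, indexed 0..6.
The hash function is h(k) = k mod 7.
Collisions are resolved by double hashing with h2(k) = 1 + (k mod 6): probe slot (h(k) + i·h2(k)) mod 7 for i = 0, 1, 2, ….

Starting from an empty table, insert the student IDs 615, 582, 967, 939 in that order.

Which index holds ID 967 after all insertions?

Insert 615: h=6, slot 6 empty -> index 6.
Insert 582: h=1, slot 1 empty -> index 1.
Insert 967: h=1, h2=2, slot 1 occupied -> index 3.
Insert 939: h=1, h2=4, slot 1 occupied -> index 5.
Table: [∅, 582, ∅, 967, ∅, 939, 615]

3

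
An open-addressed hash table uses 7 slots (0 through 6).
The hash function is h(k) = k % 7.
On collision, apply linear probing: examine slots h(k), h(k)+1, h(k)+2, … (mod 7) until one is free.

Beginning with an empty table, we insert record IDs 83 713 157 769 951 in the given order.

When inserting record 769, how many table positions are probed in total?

3

Insert 83: h=6, slot 6 empty => index 6.
Insert 713: h=6, slot 6 occupied => index 0.
Insert 157: h=3, slot 3 empty => index 3.
Insert 769: h=6, slots 6,0 occupied => index 1.
Insert 951: h=6, slots 6,0,1 occupied => index 2.
Table: [713, 769, 951, 157, ., ., 83]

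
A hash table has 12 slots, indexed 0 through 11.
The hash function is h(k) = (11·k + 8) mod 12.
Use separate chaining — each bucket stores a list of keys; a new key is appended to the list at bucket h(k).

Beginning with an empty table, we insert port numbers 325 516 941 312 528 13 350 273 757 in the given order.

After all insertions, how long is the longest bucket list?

Insert 325: h=7, bucket 7 empty → new chain.
Insert 516: h=8, bucket 8 empty → new chain.
Insert 941: h=3, bucket 3 empty → new chain.
Insert 312: h=8, bucket 8 nonempty → append to chain.
Insert 528: h=8, bucket 8 nonempty → append to chain.
Insert 13: h=7, bucket 7 nonempty → append to chain.
Insert 350: h=6, bucket 6 empty → new chain.
Insert 273: h=11, bucket 11 empty → new chain.
Insert 757: h=7, bucket 7 nonempty → append to chain.
Final buckets:
0: .
1: .
2: .
3: 941
4: .
5: .
6: 350
7: 325 -> 13 -> 757
8: 516 -> 312 -> 528
9: .
10: .
11: 273

3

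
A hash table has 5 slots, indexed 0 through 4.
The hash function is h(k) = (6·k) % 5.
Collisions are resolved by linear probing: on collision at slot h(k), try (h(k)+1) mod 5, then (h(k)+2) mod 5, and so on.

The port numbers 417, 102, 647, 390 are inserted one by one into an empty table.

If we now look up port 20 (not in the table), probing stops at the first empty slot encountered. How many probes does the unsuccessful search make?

Insert 417: h=2, slot 2 empty → index 2.
Insert 102: h=2, slot 2 occupied → index 3.
Insert 647: h=2, slots 2,3 occupied → index 4.
Insert 390: h=0, slot 0 empty → index 0.
Table: [390, _, 417, 102, 647]
Lookup 20: h=0, probe 0,1 → slot 1 empty, not found.

2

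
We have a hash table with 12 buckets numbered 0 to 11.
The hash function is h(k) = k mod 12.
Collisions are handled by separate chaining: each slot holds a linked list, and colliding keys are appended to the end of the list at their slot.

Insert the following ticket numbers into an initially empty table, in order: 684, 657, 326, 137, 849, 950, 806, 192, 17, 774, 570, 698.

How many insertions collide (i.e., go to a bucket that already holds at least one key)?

684 -> bucket 0
657 -> bucket 9
326 -> bucket 2
137 -> bucket 5
849 -> bucket 9 (collision)
950 -> bucket 2 (collision)
806 -> bucket 2 (collision)
192 -> bucket 0 (collision)
17 -> bucket 5 (collision)
774 -> bucket 6
570 -> bucket 6 (collision)
698 -> bucket 2 (collision)
Final buckets:
0: 684 -> 192
1: -
2: 326 -> 950 -> 806 -> 698
3: -
4: -
5: 137 -> 17
6: 774 -> 570
7: -
8: -
9: 657 -> 849
10: -
11: -

7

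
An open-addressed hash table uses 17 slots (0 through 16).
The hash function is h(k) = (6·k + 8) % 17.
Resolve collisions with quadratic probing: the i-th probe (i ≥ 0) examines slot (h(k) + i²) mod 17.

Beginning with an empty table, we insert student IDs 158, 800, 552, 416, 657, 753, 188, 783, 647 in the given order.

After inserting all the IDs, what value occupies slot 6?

416

Insert 158: h=4, slot 4 empty -> index 4.
Insert 800: h=14, slot 14 empty -> index 14.
Insert 552: h=5, slot 5 empty -> index 5.
Insert 416: h=5, slot 5 occupied -> index 6.
Insert 657: h=6, slot 6 occupied -> index 7.
Insert 753: h=4, slots 4,5 occupied -> index 8.
Insert 188: h=14, slot 14 occupied -> index 15.
Insert 783: h=14, slots 14,15 occupied -> index 1.
Insert 647: h=14, slots 14,15,1,6 occupied -> index 13.
Table: [—, 783, —, —, 158, 552, 416, 657, 753, —, —, —, —, 647, 800, 188, —]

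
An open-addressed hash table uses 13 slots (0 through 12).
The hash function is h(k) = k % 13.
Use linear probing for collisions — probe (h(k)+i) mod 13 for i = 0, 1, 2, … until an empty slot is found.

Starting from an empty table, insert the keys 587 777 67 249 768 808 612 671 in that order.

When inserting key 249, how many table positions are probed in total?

3

587: h=2 -> slot 2
777: h=10 -> slot 10
67: h=2, probe 2,3 -> slot 3
249: h=2, probe 2,3,4 -> slot 4
768: h=1 -> slot 1
808: h=2, probe 2,3,4,5 -> slot 5
612: h=1, probe 1,2,3,4,5,6 -> slot 6
671: h=8 -> slot 8
Table: [∅, 768, 587, 67, 249, 808, 612, ∅, 671, ∅, 777, ∅, ∅]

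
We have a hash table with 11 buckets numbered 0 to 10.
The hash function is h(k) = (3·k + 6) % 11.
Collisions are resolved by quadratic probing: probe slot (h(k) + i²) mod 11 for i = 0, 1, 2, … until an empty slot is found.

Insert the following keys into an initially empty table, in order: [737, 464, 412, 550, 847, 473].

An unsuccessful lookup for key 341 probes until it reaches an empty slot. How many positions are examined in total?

6

737: h=6 -> slot 6
464: h=1 -> slot 1
412: h=10 -> slot 10
550: h=6, probe 6,7 -> slot 7
847: h=6, probe 6,7,10,4 -> slot 4
473: h=6, probe 6,7,10,4,0 -> slot 0
Table: [473, 464, _, _, 847, _, 737, 550, _, _, 412]
Lookup 341: h=6, probe 6,7,10,4,0,9 → slot 9 empty, not found.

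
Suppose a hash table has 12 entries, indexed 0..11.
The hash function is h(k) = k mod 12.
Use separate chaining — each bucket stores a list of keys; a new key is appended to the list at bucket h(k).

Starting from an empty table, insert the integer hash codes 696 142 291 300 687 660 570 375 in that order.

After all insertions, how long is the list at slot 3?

696 -> bucket 0
142 -> bucket 10
291 -> bucket 3
300 -> bucket 0 (collision)
687 -> bucket 3 (collision)
660 -> bucket 0 (collision)
570 -> bucket 6
375 -> bucket 3 (collision)
Final buckets:
0: 696 -> 300 -> 660
1: _
2: _
3: 291 -> 687 -> 375
4: _
5: _
6: 570
7: _
8: _
9: _
10: 142
11: _

3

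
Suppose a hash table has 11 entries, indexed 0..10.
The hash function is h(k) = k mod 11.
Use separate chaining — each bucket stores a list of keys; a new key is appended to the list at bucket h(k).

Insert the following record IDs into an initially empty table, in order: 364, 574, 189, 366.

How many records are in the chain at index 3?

364 → bucket 1
574 → bucket 2
189 → bucket 2 (collision)
366 → bucket 3
Final buckets:
0: —
1: 364
2: 574 -> 189
3: 366
4: —
5: —
6: —
7: —
8: —
9: —
10: —

1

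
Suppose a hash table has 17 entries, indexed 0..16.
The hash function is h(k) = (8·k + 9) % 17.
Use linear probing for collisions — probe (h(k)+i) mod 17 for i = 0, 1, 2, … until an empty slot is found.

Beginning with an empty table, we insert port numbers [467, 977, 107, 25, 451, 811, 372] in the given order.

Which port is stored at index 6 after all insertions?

977

Insert 467: h=5, slot 5 empty -> index 5.
Insert 977: h=5, slot 5 occupied -> index 6.
Insert 107: h=15, slot 15 empty -> index 15.
Insert 25: h=5, slots 5,6 occupied -> index 7.
Insert 451: h=13, slot 13 empty -> index 13.
Insert 811: h=3, slot 3 empty -> index 3.
Insert 372: h=10, slot 10 empty -> index 10.
Table: [., ., ., 811, ., 467, 977, 25, ., ., 372, ., ., 451, ., 107, .]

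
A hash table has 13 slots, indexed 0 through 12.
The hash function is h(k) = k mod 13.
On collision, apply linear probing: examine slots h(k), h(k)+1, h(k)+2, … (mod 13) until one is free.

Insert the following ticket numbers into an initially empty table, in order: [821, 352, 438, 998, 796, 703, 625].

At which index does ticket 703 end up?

4

821 hashes to 2; slot 2 is free → place at 2.
352 hashes to 1; slot 1 is free → place at 1.
438 hashes to 9; slot 9 is free → place at 9.
998 hashes to 10; slot 10 is free → place at 10.
796 hashes to 3; slot 3 is free → place at 3.
703 hashes to 1; 1,2,3 taken → place at 4.
625 hashes to 1; 1,2,3,4 taken → place at 5.
Table: [-, 352, 821, 796, 703, 625, -, -, -, 438, 998, -, -]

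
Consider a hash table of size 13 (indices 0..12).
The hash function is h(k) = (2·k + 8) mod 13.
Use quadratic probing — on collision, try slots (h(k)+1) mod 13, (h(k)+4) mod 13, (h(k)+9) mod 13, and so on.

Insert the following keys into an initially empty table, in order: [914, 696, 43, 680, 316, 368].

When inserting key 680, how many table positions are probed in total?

Insert 914: h=3, slot 3 empty → index 3.
Insert 696: h=9, slot 9 empty → index 9.
Insert 43: h=3, slot 3 occupied → index 4.
Insert 680: h=3, slots 3,4 occupied → index 7.
Insert 316: h=3, slots 3,4,7 occupied → index 12.
Insert 368: h=3, slots 3,4,7,12 occupied → index 6.
Table: [., ., ., 914, 43, ., 368, 680, ., 696, ., ., 316]

3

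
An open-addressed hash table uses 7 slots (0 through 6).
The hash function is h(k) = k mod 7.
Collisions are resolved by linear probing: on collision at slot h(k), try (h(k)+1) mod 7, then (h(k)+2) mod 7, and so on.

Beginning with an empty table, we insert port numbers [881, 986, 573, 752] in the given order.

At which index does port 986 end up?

881 hashes to 6; slot 6 is free → place at 6.
986 hashes to 6; 6 taken → place at 0.
573 hashes to 6; 6,0 taken → place at 1.
752 hashes to 3; slot 3 is free → place at 3.
Table: [986, 573, ∅, 752, ∅, ∅, 881]

0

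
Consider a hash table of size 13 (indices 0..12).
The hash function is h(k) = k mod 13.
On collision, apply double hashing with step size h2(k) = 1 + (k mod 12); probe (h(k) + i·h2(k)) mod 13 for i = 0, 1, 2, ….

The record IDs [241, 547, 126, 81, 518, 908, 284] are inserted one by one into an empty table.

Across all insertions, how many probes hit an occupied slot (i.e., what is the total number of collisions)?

7

Insert 241: h=7, slot 7 empty -> index 7.
Insert 547: h=1, slot 1 empty -> index 1.
Insert 126: h=9, slot 9 empty -> index 9.
Insert 81: h=3, slot 3 empty -> index 3.
Insert 518: h=11, slot 11 empty -> index 11.
Insert 908: h=11, h2=9, slots 11,7,3 occupied -> index 12.
Insert 284: h=11, h2=9, slots 11,7,3,12 occupied -> index 8.
Table: [_, 547, _, 81, _, _, _, 241, 284, 126, _, 518, 908]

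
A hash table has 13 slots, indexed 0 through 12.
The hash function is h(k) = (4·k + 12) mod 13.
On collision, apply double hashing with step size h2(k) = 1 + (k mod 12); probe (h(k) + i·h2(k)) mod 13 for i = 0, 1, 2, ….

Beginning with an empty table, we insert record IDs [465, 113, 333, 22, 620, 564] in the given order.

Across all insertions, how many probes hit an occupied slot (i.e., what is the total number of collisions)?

3

465 hashes to 0; slot 0 is free → place at 0.
113 hashes to 9; slot 9 is free → place at 9.
333 hashes to 5; slot 5 is free → place at 5.
22 hashes to 9, h2=11; 9 taken → place at 7.
620 hashes to 9, h2=9; 9,5 taken → place at 1.
564 hashes to 6; slot 6 is free → place at 6.
Table: [465, 620, —, —, —, 333, 564, 22, —, 113, —, —, —]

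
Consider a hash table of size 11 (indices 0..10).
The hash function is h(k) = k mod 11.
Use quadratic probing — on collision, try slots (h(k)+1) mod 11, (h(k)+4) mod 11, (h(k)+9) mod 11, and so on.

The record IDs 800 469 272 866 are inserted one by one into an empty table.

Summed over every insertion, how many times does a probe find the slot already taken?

3

800: h=8 -> slot 8
469: h=7 -> slot 7
272: h=8, probe 8,9 -> slot 9
866: h=8, probe 8,9,1 -> slot 1
Table: [—, 866, —, —, —, —, —, 469, 800, 272, —]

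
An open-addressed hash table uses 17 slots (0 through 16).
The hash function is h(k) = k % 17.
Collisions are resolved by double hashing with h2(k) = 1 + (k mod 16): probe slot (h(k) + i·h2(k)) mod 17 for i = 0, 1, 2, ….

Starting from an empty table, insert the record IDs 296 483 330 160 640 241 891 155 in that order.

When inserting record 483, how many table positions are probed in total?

2

296: h=7 → slot 7
483: h=7, h2=4, probe 7,11 → slot 11
330: h=7, h2=11, probe 7,1 → slot 1
160: h=7, h2=1, probe 7,8 → slot 8
640: h=11, h2=1, probe 11,12 → slot 12
241: h=3 → slot 3
891: h=7, h2=12, probe 7,2 → slot 2
155: h=2, h2=12, probe 2,14 → slot 14
Table: [_, 330, 891, 241, _, _, _, 296, 160, _, _, 483, 640, _, 155, _, _]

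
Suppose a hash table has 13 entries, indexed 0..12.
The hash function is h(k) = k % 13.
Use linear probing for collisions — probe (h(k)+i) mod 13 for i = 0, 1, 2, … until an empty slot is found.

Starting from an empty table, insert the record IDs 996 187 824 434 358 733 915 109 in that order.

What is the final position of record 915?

996: h=8 => slot 8
187: h=5 => slot 5
824: h=5, probe 5,6 => slot 6
434: h=5, probe 5,6,7 => slot 7
358: h=7, probe 7,8,9 => slot 9
733: h=5, probe 5,6,7,8,9,10 => slot 10
915: h=5, probe 5,6,7,8,9,10,11 => slot 11
109: h=5, probe 5,6,7,8,9,10,11,12 => slot 12
Table: [∅, ∅, ∅, ∅, ∅, 187, 824, 434, 996, 358, 733, 915, 109]

11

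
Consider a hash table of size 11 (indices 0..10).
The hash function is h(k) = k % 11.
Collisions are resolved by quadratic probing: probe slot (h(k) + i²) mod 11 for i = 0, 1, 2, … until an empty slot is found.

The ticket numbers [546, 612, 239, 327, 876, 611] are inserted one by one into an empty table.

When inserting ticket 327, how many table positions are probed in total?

3

Insert 546: h=7, slot 7 empty → index 7.
Insert 612: h=7, slot 7 occupied → index 8.
Insert 239: h=8, slot 8 occupied → index 9.
Insert 327: h=8, slots 8,9 occupied → index 1.
Insert 876: h=7, slots 7,8 occupied → index 0.
Insert 611: h=6, slot 6 empty → index 6.
Table: [876, 327, —, —, —, —, 611, 546, 612, 239, —]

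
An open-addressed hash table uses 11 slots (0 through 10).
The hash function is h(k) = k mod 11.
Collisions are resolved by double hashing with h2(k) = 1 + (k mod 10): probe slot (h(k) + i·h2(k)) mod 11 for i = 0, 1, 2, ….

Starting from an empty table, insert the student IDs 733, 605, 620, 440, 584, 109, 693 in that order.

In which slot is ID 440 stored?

Insert 733: h=7, slot 7 empty → index 7.
Insert 605: h=0, slot 0 empty → index 0.
Insert 620: h=4, slot 4 empty → index 4.
Insert 440: h=0, h2=1, slot 0 occupied → index 1.
Insert 584: h=1, h2=5, slot 1 occupied → index 6.
Insert 109: h=10, slot 10 empty → index 10.
Insert 693: h=0, h2=4, slots 0,4 occupied → index 8.
Table: [605, 440, —, —, 620, —, 584, 733, 693, —, 109]

1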